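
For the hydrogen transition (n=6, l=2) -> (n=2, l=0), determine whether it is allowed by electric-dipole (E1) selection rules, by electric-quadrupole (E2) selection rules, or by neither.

E2

Δl = 0 − 2 = -2; l_i + l_f = 2.
E1 (Δl = ±1): not satisfied.
E2 (Δl = 0,±2, l_i+l_f ≥ 2): satisfied.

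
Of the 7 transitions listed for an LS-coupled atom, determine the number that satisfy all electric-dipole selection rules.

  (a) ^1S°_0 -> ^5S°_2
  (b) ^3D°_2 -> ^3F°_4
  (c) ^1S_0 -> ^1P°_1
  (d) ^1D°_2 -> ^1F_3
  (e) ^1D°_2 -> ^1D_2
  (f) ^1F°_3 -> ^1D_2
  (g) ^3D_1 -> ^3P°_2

5

(a) forbidden (parity, ΔS, ΔL, ΔJ fail)
(b) forbidden (parity, ΔJ fail)
(c) allowed
(d) allowed
(e) allowed
(f) allowed
(g) allowed
Total allowed: 5 of 7.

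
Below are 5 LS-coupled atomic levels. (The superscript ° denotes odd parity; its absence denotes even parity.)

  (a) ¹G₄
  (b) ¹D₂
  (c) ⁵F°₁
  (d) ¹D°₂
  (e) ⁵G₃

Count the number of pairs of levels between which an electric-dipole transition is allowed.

1

(a)–(b): forbidden (parity, ΔL, ΔJ).
(a)–(c): forbidden (ΔS, ΔJ).
(a)–(d): forbidden (ΔL, ΔJ).
(a)–(e): forbidden (parity, ΔS).
(b)–(c): forbidden (ΔS).
(b)–(d): allowed.
(b)–(e): forbidden (parity, ΔS, ΔL).
(c)–(d): forbidden (parity, ΔS).
(c)–(e): forbidden (ΔJ).
(d)–(e): forbidden (ΔS, ΔL).
Allowed pairs: 1 of 10.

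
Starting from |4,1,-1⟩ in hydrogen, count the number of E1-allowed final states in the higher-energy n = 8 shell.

E1 requires Δl = ±1, so l_f ∈ {0, 2}; with 0 ≤ l_f ≤ n_f−1 = 7, the allowed l_f values are {0, 2}.
For l_f = 0: m_f ∈ {m_i−1, m_i, m_i+1} ∩ [−0, 0] = {0} → 1 state.
For l_f = 2: m_f ∈ {m_i−1, m_i, m_i+1} ∩ [−2, 2] = {-2, -1, 0} → 3 states.
Total: 4.

4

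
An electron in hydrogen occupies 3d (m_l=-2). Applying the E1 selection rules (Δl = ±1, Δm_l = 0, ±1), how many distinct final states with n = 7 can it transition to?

4

E1 requires Δl = ±1, so l_f ∈ {1, 3}; with 0 ≤ l_f ≤ n_f−1 = 6, the allowed l_f values are {1, 3}.
For l_f = 1: m_f ∈ {m_i−1, m_i, m_i+1} ∩ [−1, 1] = {-1} → 1 state.
For l_f = 3: m_f ∈ {m_i−1, m_i, m_i+1} ∩ [−3, 3] = {-3, -2, -1} → 3 states.
Total: 4.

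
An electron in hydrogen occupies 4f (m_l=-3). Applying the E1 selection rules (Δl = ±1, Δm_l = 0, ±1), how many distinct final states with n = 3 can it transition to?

E1 requires Δl = ±1, so l_f ∈ {2, 4}; with 0 ≤ l_f ≤ n_f−1 = 2, the allowed l_f values are {2}.
For l_f = 2: m_f ∈ {m_i−1, m_i, m_i+1} ∩ [−2, 2] = {-2} → 1 state.
Total: 1.

1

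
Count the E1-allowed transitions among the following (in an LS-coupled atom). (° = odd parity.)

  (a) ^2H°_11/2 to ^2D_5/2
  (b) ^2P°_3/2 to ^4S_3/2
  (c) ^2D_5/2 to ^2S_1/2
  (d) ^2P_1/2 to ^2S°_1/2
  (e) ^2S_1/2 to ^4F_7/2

1

(a) forbidden (ΔL, ΔJ fail)
(b) forbidden (ΔS fails)
(c) forbidden (parity, ΔL, ΔJ fail)
(d) allowed
(e) forbidden (parity, ΔS, ΔL, ΔJ fail)
Total allowed: 1 of 5.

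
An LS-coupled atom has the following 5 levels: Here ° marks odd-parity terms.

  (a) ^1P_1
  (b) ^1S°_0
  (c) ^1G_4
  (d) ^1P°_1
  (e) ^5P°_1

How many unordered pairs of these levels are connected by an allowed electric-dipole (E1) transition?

2

(a)–(b): allowed.
(a)–(c): forbidden (parity, ΔL, ΔJ).
(a)–(d): allowed.
(a)–(e): forbidden (ΔS).
(b)–(c): forbidden (ΔL, ΔJ).
(b)–(d): forbidden (parity).
(b)–(e): forbidden (parity, ΔS).
(c)–(d): forbidden (ΔL, ΔJ).
(c)–(e): forbidden (ΔS, ΔL, ΔJ).
(d)–(e): forbidden (parity, ΔS).
Allowed pairs: 2 of 10.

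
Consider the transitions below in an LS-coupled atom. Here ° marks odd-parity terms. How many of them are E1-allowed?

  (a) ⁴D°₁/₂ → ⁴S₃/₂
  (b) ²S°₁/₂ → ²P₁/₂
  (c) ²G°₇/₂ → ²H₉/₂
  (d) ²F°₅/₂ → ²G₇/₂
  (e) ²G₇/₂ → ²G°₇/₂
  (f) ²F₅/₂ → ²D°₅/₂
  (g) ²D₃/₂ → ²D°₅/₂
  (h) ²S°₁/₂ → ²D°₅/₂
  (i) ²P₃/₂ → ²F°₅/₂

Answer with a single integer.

(a) forbidden (ΔL fails)
(b) allowed
(c) allowed
(d) allowed
(e) allowed
(f) allowed
(g) allowed
(h) forbidden (parity, ΔL, ΔJ fail)
(i) forbidden (ΔL fails)
Total allowed: 6 of 9.

6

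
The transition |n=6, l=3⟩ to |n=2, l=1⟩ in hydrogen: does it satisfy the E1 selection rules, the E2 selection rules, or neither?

E2

Δl = 1 − 3 = -2; l_i + l_f = 4.
E1 (Δl = ±1): not satisfied.
E2 (Δl = 0,±2, l_i+l_f ≥ 2): satisfied.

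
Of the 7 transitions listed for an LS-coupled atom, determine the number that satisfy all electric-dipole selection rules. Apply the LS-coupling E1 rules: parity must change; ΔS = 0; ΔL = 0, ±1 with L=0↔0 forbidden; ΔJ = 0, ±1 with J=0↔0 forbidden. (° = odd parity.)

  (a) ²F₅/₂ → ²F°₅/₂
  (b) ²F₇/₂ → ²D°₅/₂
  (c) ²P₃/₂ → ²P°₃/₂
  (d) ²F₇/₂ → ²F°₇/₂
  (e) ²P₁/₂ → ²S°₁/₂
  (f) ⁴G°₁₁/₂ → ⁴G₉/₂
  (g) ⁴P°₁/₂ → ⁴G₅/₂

6

(a) allowed
(b) allowed
(c) allowed
(d) allowed
(e) allowed
(f) allowed
(g) forbidden (ΔL, ΔJ fail)
Total allowed: 6 of 7.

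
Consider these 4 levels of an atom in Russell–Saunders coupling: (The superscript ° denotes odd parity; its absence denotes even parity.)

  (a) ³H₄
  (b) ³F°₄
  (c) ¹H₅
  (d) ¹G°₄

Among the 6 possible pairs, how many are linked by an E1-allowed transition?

(a)–(b): forbidden (ΔL).
(a)–(c): forbidden (parity, ΔS).
(a)–(d): forbidden (ΔS).
(b)–(c): forbidden (ΔS, ΔL).
(b)–(d): forbidden (parity, ΔS).
(c)–(d): allowed.
Allowed pairs: 1 of 6.

1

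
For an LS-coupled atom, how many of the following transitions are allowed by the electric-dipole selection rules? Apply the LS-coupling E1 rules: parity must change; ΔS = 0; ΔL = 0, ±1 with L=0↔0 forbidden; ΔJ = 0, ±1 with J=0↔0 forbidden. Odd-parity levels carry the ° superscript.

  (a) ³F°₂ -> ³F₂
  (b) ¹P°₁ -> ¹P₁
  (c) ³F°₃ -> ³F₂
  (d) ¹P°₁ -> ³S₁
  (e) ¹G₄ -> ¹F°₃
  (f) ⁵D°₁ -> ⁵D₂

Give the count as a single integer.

(a) allowed
(b) allowed
(c) allowed
(d) forbidden (ΔS fails)
(e) allowed
(f) allowed
Total allowed: 5 of 6.

5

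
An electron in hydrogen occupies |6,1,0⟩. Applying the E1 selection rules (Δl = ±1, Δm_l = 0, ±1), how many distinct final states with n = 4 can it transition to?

4

E1 requires Δl = ±1, so l_f ∈ {0, 2}; with 0 ≤ l_f ≤ n_f−1 = 3, the allowed l_f values are {0, 2}.
For l_f = 0: m_f ∈ {m_i−1, m_i, m_i+1} ∩ [−0, 0] = {0} → 1 state.
For l_f = 2: m_f ∈ {m_i−1, m_i, m_i+1} ∩ [−2, 2] = {-1, 0, 1} → 3 states.
Total: 4.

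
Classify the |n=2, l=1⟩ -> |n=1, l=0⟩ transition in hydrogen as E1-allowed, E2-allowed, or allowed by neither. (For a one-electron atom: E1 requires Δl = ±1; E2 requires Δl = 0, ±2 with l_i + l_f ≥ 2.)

E1

Δl = 0 − 1 = -1; l_i + l_f = 1.
E1 (Δl = ±1): satisfied.
E2 (Δl = 0,±2, l_i+l_f ≥ 2): not satisfied.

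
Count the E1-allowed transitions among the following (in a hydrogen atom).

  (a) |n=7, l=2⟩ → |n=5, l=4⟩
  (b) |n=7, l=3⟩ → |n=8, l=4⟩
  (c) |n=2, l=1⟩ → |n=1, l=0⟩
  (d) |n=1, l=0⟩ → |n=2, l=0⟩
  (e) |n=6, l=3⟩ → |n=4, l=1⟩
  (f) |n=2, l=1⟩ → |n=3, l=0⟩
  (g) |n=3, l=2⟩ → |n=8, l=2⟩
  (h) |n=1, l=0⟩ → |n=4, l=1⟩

4

(a) forbidden — Δl = +2 (E1 requires Δl = ±1)
(b) allowed
(c) allowed
(d) forbidden — Δl = +0 (E1 requires Δl = ±1)
(e) forbidden — Δl = -2 (E1 requires Δl = ±1)
(f) allowed
(g) forbidden — Δl = +0 (E1 requires Δl = ±1)
(h) allowed
Total allowed: 4 of 8.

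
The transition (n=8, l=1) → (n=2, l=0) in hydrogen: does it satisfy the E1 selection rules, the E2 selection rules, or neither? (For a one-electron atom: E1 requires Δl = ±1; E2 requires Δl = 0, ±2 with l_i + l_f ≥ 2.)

Δl = 0 − 1 = -1; l_i + l_f = 1.
E1 (Δl = ±1): satisfied.
E2 (Δl = 0,±2, l_i+l_f ≥ 2): not satisfied.

E1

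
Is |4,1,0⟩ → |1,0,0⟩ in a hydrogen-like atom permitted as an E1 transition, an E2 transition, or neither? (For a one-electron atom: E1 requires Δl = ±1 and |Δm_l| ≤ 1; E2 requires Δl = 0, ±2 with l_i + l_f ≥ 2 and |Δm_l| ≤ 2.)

Δl = 0 − 1 = -1; l_i + l_f = 1.
Δm_l = +0.
E1 (Δl = ±1, |Δm_l| ≤ 1): satisfied.
E2 (Δl = 0,±2, l_i+l_f ≥ 2, |Δm_l| ≤ 2): not satisfied.

E1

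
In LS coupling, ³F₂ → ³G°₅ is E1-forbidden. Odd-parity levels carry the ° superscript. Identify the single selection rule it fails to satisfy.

Parity must change: even → odd — passes.
ΔS = 0: S: 1 → 1 — passes.
ΔL = 0, ±1 (not L=0↔0): L: 3 → 4, ΔL = +1 — passes.
ΔJ = 0, ±1 (not J=0↔0): J: 2 → 5, ΔJ = +3 — fails.

the ΔJ = 0, ±1 rule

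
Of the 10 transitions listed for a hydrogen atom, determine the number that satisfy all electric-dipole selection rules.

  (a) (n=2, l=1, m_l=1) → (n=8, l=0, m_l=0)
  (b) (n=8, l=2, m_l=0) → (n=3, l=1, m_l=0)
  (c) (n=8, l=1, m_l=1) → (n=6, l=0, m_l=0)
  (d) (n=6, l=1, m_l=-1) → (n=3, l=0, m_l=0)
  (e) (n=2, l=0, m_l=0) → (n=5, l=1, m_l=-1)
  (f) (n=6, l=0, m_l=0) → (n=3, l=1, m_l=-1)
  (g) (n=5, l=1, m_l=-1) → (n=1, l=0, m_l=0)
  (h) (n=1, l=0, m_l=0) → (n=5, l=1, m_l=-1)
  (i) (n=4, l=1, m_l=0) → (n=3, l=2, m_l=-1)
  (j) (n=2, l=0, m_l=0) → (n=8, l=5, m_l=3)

(a) allowed
(b) allowed
(c) allowed
(d) allowed
(e) allowed
(f) allowed
(g) allowed
(h) allowed
(i) allowed
(j) forbidden — Δl = +5 (E1 requires Δl = ±1); Δm_l = +3 (E1 requires Δm_l = 0, ±1)
Total allowed: 9 of 10.

9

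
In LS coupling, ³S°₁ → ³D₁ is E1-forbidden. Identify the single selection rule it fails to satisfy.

the ΔL = 0, ±1 rule

Parity must change: odd → even — satisfied.
ΔS = 0: S: 1 → 1 — satisfied.
ΔL = 0, ±1 (not L=0↔0): L: 0 → 2, ΔL = +2 — violated.
ΔJ = 0, ±1 (not J=0↔0): J: 1 → 1, ΔJ = +0 — satisfied.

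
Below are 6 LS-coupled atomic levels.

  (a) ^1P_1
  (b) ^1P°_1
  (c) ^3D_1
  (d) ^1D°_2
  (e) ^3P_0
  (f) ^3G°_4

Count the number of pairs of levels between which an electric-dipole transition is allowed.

2

(a)–(b): allowed.
(a)–(c): forbidden (parity, ΔS).
(a)–(d): allowed.
(a)–(e): forbidden (parity, ΔS).
(a)–(f): forbidden (ΔS, ΔL, ΔJ).
(b)–(c): forbidden (ΔS).
(b)–(d): forbidden (parity).
(b)–(e): forbidden (ΔS).
(b)–(f): forbidden (parity, ΔS, ΔL, ΔJ).
(c)–(d): forbidden (ΔS).
(c)–(e): forbidden (parity).
(c)–(f): forbidden (ΔL, ΔJ).
(d)–(e): forbidden (ΔS, ΔJ).
(d)–(f): forbidden (parity, ΔS, ΔL, ΔJ).
(e)–(f): forbidden (ΔL, ΔJ).
Allowed pairs: 2 of 15.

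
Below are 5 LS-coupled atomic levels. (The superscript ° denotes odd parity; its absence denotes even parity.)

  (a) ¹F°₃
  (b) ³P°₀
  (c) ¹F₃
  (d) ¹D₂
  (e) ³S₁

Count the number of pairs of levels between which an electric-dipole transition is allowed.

3

(a)–(b): forbidden (parity, ΔS, ΔL, ΔJ).
(a)–(c): allowed.
(a)–(d): allowed.
(a)–(e): forbidden (ΔS, ΔL, ΔJ).
(b)–(c): forbidden (ΔS, ΔL, ΔJ).
(b)–(d): forbidden (ΔS, ΔJ).
(b)–(e): allowed.
(c)–(d): forbidden (parity).
(c)–(e): forbidden (parity, ΔS, ΔL, ΔJ).
(d)–(e): forbidden (parity, ΔS, ΔL).
Allowed pairs: 3 of 10.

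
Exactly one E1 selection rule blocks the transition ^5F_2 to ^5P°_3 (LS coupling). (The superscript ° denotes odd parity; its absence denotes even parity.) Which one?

Parity must change: even → odd — passes.
ΔS = 0: S: 2 → 2 — passes.
ΔL = 0, ±1 (not L=0↔0): L: 3 → 1, ΔL = -2 — fails.
ΔJ = 0, ±1 (not J=0↔0): J: 2 → 3, ΔJ = +1 — passes.

the ΔL = 0, ±1 rule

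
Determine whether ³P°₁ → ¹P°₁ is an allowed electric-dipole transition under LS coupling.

forbidden

Parity must change: odd → odd — fails.
ΔS = 0: S: 1 → 0 — fails.
ΔL = 0, ±1 (not L=0↔0): L: 1 → 1, ΔL = +0 — ok.
ΔJ = 0, ±1 (not J=0↔0): J: 1 → 1, ΔJ = +0 — ok.
Rule(s) violated: parity, ΔS.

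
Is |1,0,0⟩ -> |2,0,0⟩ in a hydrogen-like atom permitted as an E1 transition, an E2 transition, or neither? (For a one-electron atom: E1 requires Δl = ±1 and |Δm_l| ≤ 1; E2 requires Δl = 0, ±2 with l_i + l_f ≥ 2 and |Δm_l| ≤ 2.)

Δl = 0 − 0 = +0; l_i + l_f = 0.
Δm_l = +0.
E1 (Δl = ±1, |Δm_l| ≤ 1): not satisfied.
E2 (Δl = 0,±2, l_i+l_f ≥ 2, |Δm_l| ≤ 2): not satisfied.

neither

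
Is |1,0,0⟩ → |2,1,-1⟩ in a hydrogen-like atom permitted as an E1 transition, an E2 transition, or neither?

Δl = 1 − 0 = +1; l_i + l_f = 1.
Δm_l = -1.
E1 (Δl = ±1, |Δm_l| ≤ 1): satisfied.
E2 (Δl = 0,±2, l_i+l_f ≥ 2, |Δm_l| ≤ 2): not satisfied.

E1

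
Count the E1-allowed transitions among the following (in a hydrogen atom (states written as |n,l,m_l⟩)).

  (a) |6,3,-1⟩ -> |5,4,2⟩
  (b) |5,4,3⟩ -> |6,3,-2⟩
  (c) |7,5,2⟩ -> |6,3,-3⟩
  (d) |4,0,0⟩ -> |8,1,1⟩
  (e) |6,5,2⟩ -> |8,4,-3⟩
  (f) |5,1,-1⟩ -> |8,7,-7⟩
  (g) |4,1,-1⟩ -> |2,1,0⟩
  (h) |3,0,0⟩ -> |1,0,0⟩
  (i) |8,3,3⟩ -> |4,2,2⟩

(a) forbidden — Δm_l = +3 (E1 requires Δm_l = 0, ±1)
(b) forbidden — Δm_l = -5 (E1 requires Δm_l = 0, ±1)
(c) forbidden — Δl = -2 (E1 requires Δl = ±1); Δm_l = -5 (E1 requires Δm_l = 0, ±1)
(d) allowed
(e) forbidden — Δm_l = -5 (E1 requires Δm_l = 0, ±1)
(f) forbidden — Δl = +6 (E1 requires Δl = ±1); Δm_l = -6 (E1 requires Δm_l = 0, ±1)
(g) forbidden — Δl = +0 (E1 requires Δl = ±1)
(h) forbidden — Δl = +0 (E1 requires Δl = ±1)
(i) allowed
Total allowed: 2 of 9.

2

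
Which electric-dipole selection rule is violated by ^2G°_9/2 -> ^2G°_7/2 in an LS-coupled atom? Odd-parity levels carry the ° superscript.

parity

Parity must change: odd → odd — fails.
ΔL = 0, ±1 (not L=0↔0): L: 4 → 4, ΔL = +0 — passes.
ΔJ = 0, ±1 (not J=0↔0): J: 9/2 → 7/2, ΔJ = -1 — passes.
ΔS = 0: S: 1/2 → 1/2 — passes.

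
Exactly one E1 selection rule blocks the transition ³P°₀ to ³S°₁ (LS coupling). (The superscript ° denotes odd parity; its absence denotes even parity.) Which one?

parity

ΔL = 0, ±1 (not L=0↔0): L: 1 → 0, ΔL = -1 — satisfied.
ΔS = 0: S: 1 → 1 — satisfied.
Parity must change: odd → odd — violated.
ΔJ = 0, ±1 (not J=0↔0): J: 0 → 1, ΔJ = +1 — satisfied.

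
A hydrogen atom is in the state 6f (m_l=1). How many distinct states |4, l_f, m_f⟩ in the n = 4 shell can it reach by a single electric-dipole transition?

E1 requires Δl = ±1, so l_f ∈ {2, 4}; with 0 ≤ l_f ≤ n_f−1 = 3, the allowed l_f values are {2}.
For l_f = 2: m_f ∈ {m_i−1, m_i, m_i+1} ∩ [−2, 2] = {0, 1, 2} → 3 states.
Total: 3.

3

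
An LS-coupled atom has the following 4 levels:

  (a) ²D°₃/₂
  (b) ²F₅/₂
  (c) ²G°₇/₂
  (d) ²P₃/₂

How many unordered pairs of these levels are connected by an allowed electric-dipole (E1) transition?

(a)–(b): allowed.
(a)–(c): forbidden (parity, ΔL, ΔJ).
(a)–(d): allowed.
(b)–(c): allowed.
(b)–(d): forbidden (parity, ΔL).
(c)–(d): forbidden (ΔL, ΔJ).
Allowed pairs: 3 of 6.

3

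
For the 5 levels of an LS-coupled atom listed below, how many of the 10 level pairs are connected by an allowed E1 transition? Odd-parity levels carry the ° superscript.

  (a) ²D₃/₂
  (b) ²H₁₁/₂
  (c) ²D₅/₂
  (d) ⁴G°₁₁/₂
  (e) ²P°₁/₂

(a)–(b): forbidden (parity, ΔL, ΔJ).
(a)–(c): forbidden (parity).
(a)–(d): forbidden (ΔS, ΔL, ΔJ).
(a)–(e): allowed.
(b)–(c): forbidden (parity, ΔL, ΔJ).
(b)–(d): forbidden (ΔS).
(b)–(e): forbidden (ΔL, ΔJ).
(c)–(d): forbidden (ΔS, ΔL, ΔJ).
(c)–(e): forbidden (ΔJ).
(d)–(e): forbidden (parity, ΔS, ΔL, ΔJ).
Allowed pairs: 1 of 10.

1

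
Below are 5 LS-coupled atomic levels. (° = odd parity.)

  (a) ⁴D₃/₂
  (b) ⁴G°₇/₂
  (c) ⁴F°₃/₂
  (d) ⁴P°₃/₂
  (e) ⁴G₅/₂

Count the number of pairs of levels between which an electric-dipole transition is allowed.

4

(a)–(b): forbidden (ΔL, ΔJ).
(a)–(c): allowed.
(a)–(d): allowed.
(a)–(e): forbidden (parity, ΔL).
(b)–(c): forbidden (parity, ΔJ).
(b)–(d): forbidden (parity, ΔL, ΔJ).
(b)–(e): allowed.
(c)–(d): forbidden (parity, ΔL).
(c)–(e): allowed.
(d)–(e): forbidden (ΔL).
Allowed pairs: 4 of 10.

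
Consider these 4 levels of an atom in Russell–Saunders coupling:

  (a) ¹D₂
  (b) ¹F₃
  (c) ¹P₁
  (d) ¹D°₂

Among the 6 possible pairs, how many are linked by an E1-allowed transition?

3

(a)–(b): forbidden (parity).
(a)–(c): forbidden (parity).
(a)–(d): allowed.
(b)–(c): forbidden (parity, ΔL, ΔJ).
(b)–(d): allowed.
(c)–(d): allowed.
Allowed pairs: 3 of 6.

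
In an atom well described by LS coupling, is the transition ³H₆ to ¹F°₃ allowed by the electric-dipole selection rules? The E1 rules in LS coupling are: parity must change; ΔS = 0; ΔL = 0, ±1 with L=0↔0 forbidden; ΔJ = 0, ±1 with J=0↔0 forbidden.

forbidden

Reading off the term symbols: S 1→0, L 5→3, J 6→3, parity even→odd.
Parity must change: even → odd — passes.
ΔS = 0: S: 1 → 0 — fails.
ΔL = 0, ±1 (not L=0↔0): L: 5 → 3, ΔL = -2 — fails.
ΔJ = 0, ±1 (not J=0↔0): J: 6 → 3, ΔJ = -3 — fails.
Rule(s) violated: ΔS, ΔL, ΔJ.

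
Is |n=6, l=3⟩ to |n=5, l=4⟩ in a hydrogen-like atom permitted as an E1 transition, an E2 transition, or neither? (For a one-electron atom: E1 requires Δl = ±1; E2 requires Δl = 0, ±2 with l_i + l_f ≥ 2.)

E1

Δl = 4 − 3 = +1; l_i + l_f = 7.
E1 (Δl = ±1): satisfied.
E2 (Δl = 0,±2, l_i+l_f ≥ 2): not satisfied.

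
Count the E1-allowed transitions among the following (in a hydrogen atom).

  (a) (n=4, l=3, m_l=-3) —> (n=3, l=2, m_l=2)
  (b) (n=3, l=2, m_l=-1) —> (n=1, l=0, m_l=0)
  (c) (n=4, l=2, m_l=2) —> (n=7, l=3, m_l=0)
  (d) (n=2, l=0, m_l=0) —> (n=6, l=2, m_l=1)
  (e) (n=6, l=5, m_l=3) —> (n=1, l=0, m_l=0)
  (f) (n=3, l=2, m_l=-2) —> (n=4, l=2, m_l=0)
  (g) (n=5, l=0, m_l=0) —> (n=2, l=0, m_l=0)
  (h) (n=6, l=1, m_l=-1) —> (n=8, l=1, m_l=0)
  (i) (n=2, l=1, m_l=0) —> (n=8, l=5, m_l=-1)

0

(a) forbidden — Δm_l = +5 (E1 requires Δm_l = 0, ±1)
(b) forbidden — Δl = -2 (E1 requires Δl = ±1)
(c) forbidden — Δm_l = -2 (E1 requires Δm_l = 0, ±1)
(d) forbidden — Δl = +2 (E1 requires Δl = ±1)
(e) forbidden — Δl = -5 (E1 requires Δl = ±1); Δm_l = -3 (E1 requires Δm_l = 0, ±1)
(f) forbidden — Δl = +0 (E1 requires Δl = ±1); Δm_l = +2 (E1 requires Δm_l = 0, ±1)
(g) forbidden — Δl = +0 (E1 requires Δl = ±1)
(h) forbidden — Δl = +0 (E1 requires Δl = ±1)
(i) forbidden — Δl = +4 (E1 requires Δl = ±1)
Total allowed: 0 of 9.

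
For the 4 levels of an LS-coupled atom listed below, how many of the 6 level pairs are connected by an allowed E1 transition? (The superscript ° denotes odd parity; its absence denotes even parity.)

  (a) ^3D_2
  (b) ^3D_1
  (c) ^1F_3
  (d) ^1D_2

0

(a)–(b): forbidden (parity).
(a)–(c): forbidden (parity, ΔS).
(a)–(d): forbidden (parity, ΔS).
(b)–(c): forbidden (parity, ΔS, ΔJ).
(b)–(d): forbidden (parity, ΔS).
(c)–(d): forbidden (parity).
Allowed pairs: 0 of 6.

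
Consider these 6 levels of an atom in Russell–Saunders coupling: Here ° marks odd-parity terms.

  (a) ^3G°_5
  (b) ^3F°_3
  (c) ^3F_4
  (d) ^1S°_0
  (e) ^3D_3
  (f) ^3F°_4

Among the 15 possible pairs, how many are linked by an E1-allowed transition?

5

(a)–(b): forbidden (parity, ΔJ).
(a)–(c): allowed.
(a)–(d): forbidden (parity, ΔS, ΔL, ΔJ).
(a)–(e): forbidden (ΔL, ΔJ).
(a)–(f): forbidden (parity).
(b)–(c): allowed.
(b)–(d): forbidden (parity, ΔS, ΔL, ΔJ).
(b)–(e): allowed.
(b)–(f): forbidden (parity).
(c)–(d): forbidden (ΔS, ΔL, ΔJ).
(c)–(e): forbidden (parity).
(c)–(f): allowed.
(d)–(e): forbidden (ΔS, ΔL, ΔJ).
(d)–(f): forbidden (parity, ΔS, ΔL, ΔJ).
(e)–(f): allowed.
Allowed pairs: 5 of 15.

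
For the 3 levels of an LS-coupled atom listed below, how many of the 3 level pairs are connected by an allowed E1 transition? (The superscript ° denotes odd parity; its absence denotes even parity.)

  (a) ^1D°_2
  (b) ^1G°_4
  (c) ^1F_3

(a)–(b): forbidden (parity, ΔL, ΔJ).
(a)–(c): allowed.
(b)–(c): allowed.
Allowed pairs: 2 of 3.

2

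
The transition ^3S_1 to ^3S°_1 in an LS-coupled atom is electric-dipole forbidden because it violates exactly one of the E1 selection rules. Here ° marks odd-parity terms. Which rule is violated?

the L=0 ↔ L=0 exclusion

Parity must change: even → odd — ok.
ΔS = 0: S: 1 → 1 — ok.
ΔL = 0, ±1 (not L=0↔0): L: 0 → 0, ΔL = +0 — fails.
ΔJ = 0, ±1 (not J=0↔0): J: 1 → 1, ΔJ = +0 — ok.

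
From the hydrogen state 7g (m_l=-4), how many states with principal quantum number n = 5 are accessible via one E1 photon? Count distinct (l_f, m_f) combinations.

E1 requires Δl = ±1, so l_f ∈ {3, 5}; with 0 ≤ l_f ≤ n_f−1 = 4, the allowed l_f values are {3}.
For l_f = 3: m_f ∈ {m_i−1, m_i, m_i+1} ∩ [−3, 3] = {-3} → 1 state.
Total: 1.

1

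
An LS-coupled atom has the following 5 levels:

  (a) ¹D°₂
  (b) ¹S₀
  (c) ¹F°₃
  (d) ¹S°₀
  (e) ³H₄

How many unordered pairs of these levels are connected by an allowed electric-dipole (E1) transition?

(a)–(b): forbidden (ΔL, ΔJ).
(a)–(c): forbidden (parity).
(a)–(d): forbidden (parity, ΔL, ΔJ).
(a)–(e): forbidden (ΔS, ΔL, ΔJ).
(b)–(c): forbidden (ΔL, ΔJ).
(b)–(d): forbidden (ΔL, ΔJ).
(b)–(e): forbidden (parity, ΔS, ΔL, ΔJ).
(c)–(d): forbidden (parity, ΔL, ΔJ).
(c)–(e): forbidden (ΔS, ΔL).
(d)–(e): forbidden (ΔS, ΔL, ΔJ).
Allowed pairs: 0 of 10.

0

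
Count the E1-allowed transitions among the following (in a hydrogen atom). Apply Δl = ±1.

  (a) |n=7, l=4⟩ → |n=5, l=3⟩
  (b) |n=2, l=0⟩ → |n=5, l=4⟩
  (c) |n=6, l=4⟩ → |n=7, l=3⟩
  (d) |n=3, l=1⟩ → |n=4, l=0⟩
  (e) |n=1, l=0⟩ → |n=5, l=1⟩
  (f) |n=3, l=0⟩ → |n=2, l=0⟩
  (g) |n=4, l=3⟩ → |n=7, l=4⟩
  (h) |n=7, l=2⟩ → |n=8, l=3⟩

(a) allowed
(b) forbidden — Δl = +4 (E1 requires Δl = ±1)
(c) allowed
(d) allowed
(e) allowed
(f) forbidden — Δl = +0 (E1 requires Δl = ±1)
(g) allowed
(h) allowed
Total allowed: 6 of 8.

6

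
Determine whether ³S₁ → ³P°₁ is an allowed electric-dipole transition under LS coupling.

allowed

Reading off the term symbols: S 1→1, L 0→1, J 1→1, parity even→odd.
Parity must change: even → odd — ✓.
ΔS = 0: S: 1 → 1 — ✓.
ΔL = 0, ±1 (not L=0↔0): L: 0 → 1, ΔL = +1 — ✓.
ΔJ = 0, ±1 (not J=0↔0): J: 1 → 1, ΔJ = +0 — ✓.
All four E1 rules are satisfied.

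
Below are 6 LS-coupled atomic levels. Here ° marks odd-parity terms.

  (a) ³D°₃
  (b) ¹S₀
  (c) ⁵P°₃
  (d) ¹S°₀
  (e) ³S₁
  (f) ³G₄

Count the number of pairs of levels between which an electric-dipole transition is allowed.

0

(a)–(b): forbidden (ΔS, ΔL, ΔJ).
(a)–(c): forbidden (parity, ΔS).
(a)–(d): forbidden (parity, ΔS, ΔL, ΔJ).
(a)–(e): forbidden (ΔL, ΔJ).
(a)–(f): forbidden (ΔL).
(b)–(c): forbidden (ΔS, ΔJ).
(b)–(d): forbidden (ΔL, ΔJ).
(b)–(e): forbidden (parity, ΔS, ΔL).
(b)–(f): forbidden (parity, ΔS, ΔL, ΔJ).
(c)–(d): forbidden (parity, ΔS, ΔJ).
(c)–(e): forbidden (ΔS, ΔJ).
(c)–(f): forbidden (ΔS, ΔL).
(d)–(e): forbidden (ΔS, ΔL).
(d)–(f): forbidden (ΔS, ΔL, ΔJ).
(e)–(f): forbidden (parity, ΔL, ΔJ).
Allowed pairs: 0 of 15.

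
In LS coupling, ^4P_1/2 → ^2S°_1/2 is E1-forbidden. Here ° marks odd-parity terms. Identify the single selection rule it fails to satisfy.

Reading off the term symbols: S 3/2→1/2, L 1→0, J 1/2→1/2, parity even→odd.
Parity must change: even → odd — ok.
ΔS = 0: S: 3/2 → 1/2 — fails.
ΔL = 0, ±1 (not L=0↔0): L: 1 → 0, ΔL = -1 — ok.
ΔJ = 0, ±1 (not J=0↔0): J: 1/2 → 1/2, ΔJ = +0 — ok.

the ΔS = 0 rule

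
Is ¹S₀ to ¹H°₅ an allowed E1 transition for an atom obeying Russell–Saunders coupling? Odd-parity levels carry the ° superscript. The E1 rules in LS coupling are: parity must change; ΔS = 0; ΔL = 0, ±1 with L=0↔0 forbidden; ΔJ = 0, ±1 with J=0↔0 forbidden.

forbidden

Initial level: S=0, L=0, J=0, parity even. Final level: S=0, L=5, J=5, parity odd.
ΔS = 0: S: 0 → 0 — ok.
Parity must change: even → odd — ok.
ΔL = 0, ±1 (not L=0↔0): L: 0 → 5, ΔL = +5 — fails.
ΔJ = 0, ±1 (not J=0↔0): J: 0 → 5, ΔJ = +5 — fails.
Rule(s) violated: ΔL, ΔJ.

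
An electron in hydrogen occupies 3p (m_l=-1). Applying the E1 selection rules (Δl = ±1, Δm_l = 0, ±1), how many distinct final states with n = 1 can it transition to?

E1 requires Δl = ±1, so l_f ∈ {0, 2}; with 0 ≤ l_f ≤ n_f−1 = 0, the allowed l_f values are {0}.
For l_f = 0: m_f ∈ {m_i−1, m_i, m_i+1} ∩ [−0, 0] = {0} → 1 state.
Total: 1.

1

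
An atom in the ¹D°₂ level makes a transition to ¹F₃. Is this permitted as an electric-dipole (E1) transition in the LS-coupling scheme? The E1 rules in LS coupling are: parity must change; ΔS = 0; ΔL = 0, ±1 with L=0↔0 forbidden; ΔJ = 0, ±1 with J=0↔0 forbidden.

Initial level: S=0, L=2, J=2, parity odd. Final level: S=0, L=3, J=3, parity even.
ΔL = 0, ±1 (not L=0↔0): L: 2 → 3, ΔL = +1 — ✓.
ΔS = 0: S: 0 → 0 — ✓.
ΔJ = 0, ±1 (not J=0↔0): J: 2 → 3, ΔJ = +1 — ✓.
Parity must change: odd → even — ✓.
All four E1 rules are satisfied.

allowed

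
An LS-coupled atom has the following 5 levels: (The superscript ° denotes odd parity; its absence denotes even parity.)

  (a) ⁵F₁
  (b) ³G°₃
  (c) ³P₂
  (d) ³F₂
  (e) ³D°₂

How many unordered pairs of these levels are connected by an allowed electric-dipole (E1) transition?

3

(a)–(b): forbidden (ΔS, ΔJ).
(a)–(c): forbidden (parity, ΔS, ΔL).
(a)–(d): forbidden (parity, ΔS).
(a)–(e): forbidden (ΔS).
(b)–(c): forbidden (ΔL).
(b)–(d): allowed.
(b)–(e): forbidden (parity, ΔL).
(c)–(d): forbidden (parity, ΔL).
(c)–(e): allowed.
(d)–(e): allowed.
Allowed pairs: 3 of 10.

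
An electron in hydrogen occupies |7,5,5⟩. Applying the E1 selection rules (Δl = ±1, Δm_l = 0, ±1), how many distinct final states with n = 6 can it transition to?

1

E1 requires Δl = ±1, so l_f ∈ {4, 6}; with 0 ≤ l_f ≤ n_f−1 = 5, the allowed l_f values are {4}.
For l_f = 4: m_f ∈ {m_i−1, m_i, m_i+1} ∩ [−4, 4] = {4} → 1 state.
Total: 1.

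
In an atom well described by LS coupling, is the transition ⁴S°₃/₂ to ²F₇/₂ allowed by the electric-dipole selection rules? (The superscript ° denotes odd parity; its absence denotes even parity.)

Reading off the term symbols: S 3/2→1/2, L 0→3, J 3/2→7/2, parity odd→even.
Parity must change: odd → even — ✓.
ΔS = 0: S: 3/2 → 1/2 — ✗.
ΔL = 0, ±1 (not L=0↔0): L: 0 → 3, ΔL = +3 — ✗.
ΔJ = 0, ±1 (not J=0↔0): J: 3/2 → 7/2, ΔJ = +2 — ✗.
Rule(s) violated: ΔS, ΔL, ΔJ.

forbidden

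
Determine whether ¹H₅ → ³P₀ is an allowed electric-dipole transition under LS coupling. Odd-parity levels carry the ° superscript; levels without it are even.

forbidden

Reading off the term symbols: S 0→1, L 5→1, J 5→0, parity even→even.
Parity must change: even → even — violated.
ΔS = 0: S: 0 → 1 — violated.
ΔL = 0, ±1 (not L=0↔0): L: 5 → 1, ΔL = -4 — violated.
ΔJ = 0, ±1 (not J=0↔0): J: 5 → 0, ΔJ = -5 — violated.
Rule(s) violated: parity, ΔS, ΔL, ΔJ.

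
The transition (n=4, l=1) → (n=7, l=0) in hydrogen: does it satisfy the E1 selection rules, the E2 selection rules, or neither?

E1

Δl = 0 − 1 = -1; l_i + l_f = 1.
E1 (Δl = ±1): satisfied.
E2 (Δl = 0,±2, l_i+l_f ≥ 2): not satisfied.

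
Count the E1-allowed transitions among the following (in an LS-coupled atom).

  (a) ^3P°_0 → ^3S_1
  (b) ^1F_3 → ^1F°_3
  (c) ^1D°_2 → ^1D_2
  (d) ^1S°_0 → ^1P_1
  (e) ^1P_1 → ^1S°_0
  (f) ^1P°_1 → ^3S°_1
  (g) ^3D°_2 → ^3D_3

6

(a) allowed
(b) allowed
(c) allowed
(d) allowed
(e) allowed
(f) forbidden (parity, ΔS fail)
(g) allowed
Total allowed: 6 of 7.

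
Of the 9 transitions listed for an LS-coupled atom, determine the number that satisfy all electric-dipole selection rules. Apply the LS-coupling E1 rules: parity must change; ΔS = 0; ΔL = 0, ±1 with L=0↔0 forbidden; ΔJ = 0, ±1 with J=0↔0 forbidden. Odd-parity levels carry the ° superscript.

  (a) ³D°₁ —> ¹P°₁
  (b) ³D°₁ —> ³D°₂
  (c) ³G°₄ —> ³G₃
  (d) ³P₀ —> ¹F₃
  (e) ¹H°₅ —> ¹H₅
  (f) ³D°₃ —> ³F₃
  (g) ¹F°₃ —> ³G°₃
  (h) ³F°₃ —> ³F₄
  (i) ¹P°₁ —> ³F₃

(a) forbidden (parity, ΔS fail)
(b) forbidden (parity fails)
(c) allowed
(d) forbidden (parity, ΔS, ΔL, ΔJ fail)
(e) allowed
(f) allowed
(g) forbidden (parity, ΔS fail)
(h) allowed
(i) forbidden (ΔS, ΔL, ΔJ fail)
Total allowed: 4 of 9.

4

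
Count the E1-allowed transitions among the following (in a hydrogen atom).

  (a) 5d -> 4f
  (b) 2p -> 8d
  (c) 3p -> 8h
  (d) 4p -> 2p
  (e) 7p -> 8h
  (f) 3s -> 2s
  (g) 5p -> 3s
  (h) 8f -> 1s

3

(a) allowed
(b) allowed
(c) forbidden — Δl = +4 (E1 requires Δl = ±1)
(d) forbidden — Δl = +0 (E1 requires Δl = ±1)
(e) forbidden — Δl = +4 (E1 requires Δl = ±1)
(f) forbidden — Δl = +0 (E1 requires Δl = ±1)
(g) allowed
(h) forbidden — Δl = -3 (E1 requires Δl = ±1)
Total allowed: 3 of 8.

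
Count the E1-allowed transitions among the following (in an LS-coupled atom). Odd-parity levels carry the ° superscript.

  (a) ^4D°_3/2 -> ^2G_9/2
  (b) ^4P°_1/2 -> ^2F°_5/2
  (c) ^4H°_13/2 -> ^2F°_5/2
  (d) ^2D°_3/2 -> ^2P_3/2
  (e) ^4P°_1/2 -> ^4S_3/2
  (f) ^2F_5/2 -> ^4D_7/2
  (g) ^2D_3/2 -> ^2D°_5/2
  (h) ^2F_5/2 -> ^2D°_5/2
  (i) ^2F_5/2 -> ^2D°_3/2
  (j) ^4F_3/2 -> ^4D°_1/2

6

(a) forbidden (ΔS, ΔL, ΔJ fail)
(b) forbidden (parity, ΔS, ΔL, ΔJ fail)
(c) forbidden (parity, ΔS, ΔL, ΔJ fail)
(d) allowed
(e) allowed
(f) forbidden (parity, ΔS fail)
(g) allowed
(h) allowed
(i) allowed
(j) allowed
Total allowed: 6 of 10.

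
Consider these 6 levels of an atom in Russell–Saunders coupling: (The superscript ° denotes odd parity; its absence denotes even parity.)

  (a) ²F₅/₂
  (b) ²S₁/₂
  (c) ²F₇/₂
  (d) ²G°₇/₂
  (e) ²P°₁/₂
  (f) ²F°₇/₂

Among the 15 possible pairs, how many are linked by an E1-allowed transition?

5

(a)–(b): forbidden (parity, ΔL, ΔJ).
(a)–(c): forbidden (parity).
(a)–(d): allowed.
(a)–(e): forbidden (ΔL, ΔJ).
(a)–(f): allowed.
(b)–(c): forbidden (parity, ΔL, ΔJ).
(b)–(d): forbidden (ΔL, ΔJ).
(b)–(e): allowed.
(b)–(f): forbidden (ΔL, ΔJ).
(c)–(d): allowed.
(c)–(e): forbidden (ΔL, ΔJ).
(c)–(f): allowed.
(d)–(e): forbidden (parity, ΔL, ΔJ).
(d)–(f): forbidden (parity).
(e)–(f): forbidden (parity, ΔL, ΔJ).
Allowed pairs: 5 of 15.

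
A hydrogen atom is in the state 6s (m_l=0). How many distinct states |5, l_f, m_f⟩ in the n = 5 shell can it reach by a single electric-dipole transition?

E1 requires Δl = ±1, so l_f ∈ {-1, 1}; with 0 ≤ l_f ≤ n_f−1 = 4, the allowed l_f values are {1}.
For l_f = 1: m_f ∈ {m_i−1, m_i, m_i+1} ∩ [−1, 1] = {-1, 0, 1} → 3 states.
Total: 3.

3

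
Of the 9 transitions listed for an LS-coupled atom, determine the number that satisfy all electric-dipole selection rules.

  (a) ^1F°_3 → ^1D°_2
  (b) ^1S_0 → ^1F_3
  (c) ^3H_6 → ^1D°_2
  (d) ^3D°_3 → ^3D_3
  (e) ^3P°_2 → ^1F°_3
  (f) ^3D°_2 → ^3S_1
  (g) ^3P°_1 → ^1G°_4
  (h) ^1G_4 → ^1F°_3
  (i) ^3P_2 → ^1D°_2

(a) forbidden (parity fails)
(b) forbidden (parity, ΔL, ΔJ fail)
(c) forbidden (ΔS, ΔL, ΔJ fail)
(d) allowed
(e) forbidden (parity, ΔS, ΔL fail)
(f) forbidden (ΔL fails)
(g) forbidden (parity, ΔS, ΔL, ΔJ fail)
(h) allowed
(i) forbidden (ΔS fails)
Total allowed: 2 of 9.

2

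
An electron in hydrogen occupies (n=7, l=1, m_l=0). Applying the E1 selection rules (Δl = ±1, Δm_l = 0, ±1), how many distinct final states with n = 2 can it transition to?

1

E1 requires Δl = ±1, so l_f ∈ {0, 2}; with 0 ≤ l_f ≤ n_f−1 = 1, the allowed l_f values are {0}.
For l_f = 0: m_f ∈ {m_i−1, m_i, m_i+1} ∩ [−0, 0] = {0} → 1 state.
Total: 1.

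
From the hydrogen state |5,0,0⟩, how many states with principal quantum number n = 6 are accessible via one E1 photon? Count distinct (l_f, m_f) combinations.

3

E1 requires Δl = ±1, so l_f ∈ {-1, 1}; with 0 ≤ l_f ≤ n_f−1 = 5, the allowed l_f values are {1}.
For l_f = 1: m_f ∈ {m_i−1, m_i, m_i+1} ∩ [−1, 1] = {-1, 0, 1} → 3 states.
Total: 3.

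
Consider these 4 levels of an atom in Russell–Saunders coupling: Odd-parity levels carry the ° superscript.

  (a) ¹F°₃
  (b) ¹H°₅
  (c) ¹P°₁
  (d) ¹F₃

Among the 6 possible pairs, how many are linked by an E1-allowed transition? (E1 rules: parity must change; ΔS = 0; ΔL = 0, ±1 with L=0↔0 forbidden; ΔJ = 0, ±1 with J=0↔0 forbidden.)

(a)–(b): forbidden (parity, ΔL, ΔJ).
(a)–(c): forbidden (parity, ΔL, ΔJ).
(a)–(d): allowed.
(b)–(c): forbidden (parity, ΔL, ΔJ).
(b)–(d): forbidden (ΔL, ΔJ).
(c)–(d): forbidden (ΔL, ΔJ).
Allowed pairs: 1 of 6.

1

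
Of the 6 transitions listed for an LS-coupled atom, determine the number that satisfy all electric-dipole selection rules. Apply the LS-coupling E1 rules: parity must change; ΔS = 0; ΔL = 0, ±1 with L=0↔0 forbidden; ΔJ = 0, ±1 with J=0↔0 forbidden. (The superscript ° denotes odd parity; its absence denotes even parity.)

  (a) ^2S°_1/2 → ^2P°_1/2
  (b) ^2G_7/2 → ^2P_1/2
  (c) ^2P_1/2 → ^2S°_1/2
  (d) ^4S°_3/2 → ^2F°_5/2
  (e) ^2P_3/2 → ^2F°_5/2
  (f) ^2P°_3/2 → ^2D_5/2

(a) forbidden (parity fails)
(b) forbidden (parity, ΔL, ΔJ fail)
(c) allowed
(d) forbidden (parity, ΔS, ΔL fail)
(e) forbidden (ΔL fails)
(f) allowed
Total allowed: 2 of 6.

2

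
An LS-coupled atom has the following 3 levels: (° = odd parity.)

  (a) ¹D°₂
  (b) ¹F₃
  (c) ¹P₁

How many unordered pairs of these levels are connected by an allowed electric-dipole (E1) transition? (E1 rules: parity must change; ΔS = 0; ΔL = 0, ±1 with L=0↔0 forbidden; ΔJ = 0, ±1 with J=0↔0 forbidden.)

2

(a)–(b): allowed.
(a)–(c): allowed.
(b)–(c): forbidden (parity, ΔL, ΔJ).
Allowed pairs: 2 of 3.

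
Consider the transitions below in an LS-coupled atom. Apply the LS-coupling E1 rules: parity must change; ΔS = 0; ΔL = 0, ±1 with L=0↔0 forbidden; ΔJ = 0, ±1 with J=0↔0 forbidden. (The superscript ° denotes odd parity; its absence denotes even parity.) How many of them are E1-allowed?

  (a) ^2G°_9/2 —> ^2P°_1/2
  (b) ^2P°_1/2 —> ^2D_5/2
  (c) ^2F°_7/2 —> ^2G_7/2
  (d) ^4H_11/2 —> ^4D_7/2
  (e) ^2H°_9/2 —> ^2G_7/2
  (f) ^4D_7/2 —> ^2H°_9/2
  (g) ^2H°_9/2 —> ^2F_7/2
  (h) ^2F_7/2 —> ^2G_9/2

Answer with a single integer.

(a) forbidden (parity, ΔL, ΔJ fail)
(b) forbidden (ΔJ fails)
(c) allowed
(d) forbidden (parity, ΔL, ΔJ fail)
(e) allowed
(f) forbidden (ΔS, ΔL fail)
(g) forbidden (ΔL fails)
(h) forbidden (parity fails)
Total allowed: 2 of 8.

2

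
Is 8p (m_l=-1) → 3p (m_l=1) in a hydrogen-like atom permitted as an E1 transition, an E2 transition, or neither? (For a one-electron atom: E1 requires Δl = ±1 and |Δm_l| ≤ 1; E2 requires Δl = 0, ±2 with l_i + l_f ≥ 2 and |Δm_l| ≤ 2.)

E2

Δl = 1 − 1 = +0; l_i + l_f = 2.
Δm_l = +2.
E1 (Δl = ±1, |Δm_l| ≤ 1): not satisfied.
E2 (Δl = 0,±2, l_i+l_f ≥ 2, |Δm_l| ≤ 2): satisfied.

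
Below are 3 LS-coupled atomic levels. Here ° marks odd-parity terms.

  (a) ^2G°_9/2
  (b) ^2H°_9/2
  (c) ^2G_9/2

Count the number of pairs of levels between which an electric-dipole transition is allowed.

2

(a)–(b): forbidden (parity).
(a)–(c): allowed.
(b)–(c): allowed.
Allowed pairs: 2 of 3.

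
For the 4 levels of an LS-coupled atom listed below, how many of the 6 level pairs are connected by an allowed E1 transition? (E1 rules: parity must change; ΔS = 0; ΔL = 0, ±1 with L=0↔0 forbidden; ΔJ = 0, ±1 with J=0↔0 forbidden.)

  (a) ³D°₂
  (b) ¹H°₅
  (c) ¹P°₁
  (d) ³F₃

1

(a)–(b): forbidden (parity, ΔS, ΔL, ΔJ).
(a)–(c): forbidden (parity, ΔS).
(a)–(d): allowed.
(b)–(c): forbidden (parity, ΔL, ΔJ).
(b)–(d): forbidden (ΔS, ΔL, ΔJ).
(c)–(d): forbidden (ΔS, ΔL, ΔJ).
Allowed pairs: 1 of 6.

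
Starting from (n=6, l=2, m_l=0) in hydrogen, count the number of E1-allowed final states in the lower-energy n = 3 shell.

3

E1 requires Δl = ±1, so l_f ∈ {1, 3}; with 0 ≤ l_f ≤ n_f−1 = 2, the allowed l_f values are {1}.
For l_f = 1: m_f ∈ {m_i−1, m_i, m_i+1} ∩ [−1, 1] = {-1, 0, 1} → 3 states.
Total: 3.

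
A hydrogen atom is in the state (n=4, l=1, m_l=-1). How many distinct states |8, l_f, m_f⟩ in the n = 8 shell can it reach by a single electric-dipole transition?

4

E1 requires Δl = ±1, so l_f ∈ {0, 2}; with 0 ≤ l_f ≤ n_f−1 = 7, the allowed l_f values are {0, 2}.
For l_f = 0: m_f ∈ {m_i−1, m_i, m_i+1} ∩ [−0, 0] = {0} → 1 state.
For l_f = 2: m_f ∈ {m_i−1, m_i, m_i+1} ∩ [−2, 2] = {-2, -1, 0} → 3 states.
Total: 4.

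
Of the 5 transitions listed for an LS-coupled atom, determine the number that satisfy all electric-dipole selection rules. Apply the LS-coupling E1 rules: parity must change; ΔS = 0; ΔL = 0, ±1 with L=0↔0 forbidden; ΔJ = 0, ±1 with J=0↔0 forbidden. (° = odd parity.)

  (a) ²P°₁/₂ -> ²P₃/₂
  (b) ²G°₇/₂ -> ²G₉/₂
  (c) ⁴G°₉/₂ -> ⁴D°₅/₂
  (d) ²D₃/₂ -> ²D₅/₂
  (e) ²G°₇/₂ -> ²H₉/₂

3

(a) allowed
(b) allowed
(c) forbidden (parity, ΔL, ΔJ fail)
(d) forbidden (parity fails)
(e) allowed
Total allowed: 3 of 5.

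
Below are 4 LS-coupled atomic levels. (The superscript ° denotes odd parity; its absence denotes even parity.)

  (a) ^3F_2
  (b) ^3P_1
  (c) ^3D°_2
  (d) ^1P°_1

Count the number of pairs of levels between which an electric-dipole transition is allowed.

2

(a)–(b): forbidden (parity, ΔL).
(a)–(c): allowed.
(a)–(d): forbidden (ΔS, ΔL).
(b)–(c): allowed.
(b)–(d): forbidden (ΔS).
(c)–(d): forbidden (parity, ΔS).
Allowed pairs: 2 of 6.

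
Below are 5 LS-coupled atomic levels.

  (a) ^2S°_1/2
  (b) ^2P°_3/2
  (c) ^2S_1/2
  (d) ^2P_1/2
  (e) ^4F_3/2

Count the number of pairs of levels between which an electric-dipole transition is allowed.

(a)–(b): forbidden (parity).
(a)–(c): forbidden (ΔL).
(a)–(d): allowed.
(a)–(e): forbidden (ΔS, ΔL).
(b)–(c): allowed.
(b)–(d): allowed.
(b)–(e): forbidden (ΔS, ΔL).
(c)–(d): forbidden (parity).
(c)–(e): forbidden (parity, ΔS, ΔL).
(d)–(e): forbidden (parity, ΔS, ΔL).
Allowed pairs: 3 of 10.

3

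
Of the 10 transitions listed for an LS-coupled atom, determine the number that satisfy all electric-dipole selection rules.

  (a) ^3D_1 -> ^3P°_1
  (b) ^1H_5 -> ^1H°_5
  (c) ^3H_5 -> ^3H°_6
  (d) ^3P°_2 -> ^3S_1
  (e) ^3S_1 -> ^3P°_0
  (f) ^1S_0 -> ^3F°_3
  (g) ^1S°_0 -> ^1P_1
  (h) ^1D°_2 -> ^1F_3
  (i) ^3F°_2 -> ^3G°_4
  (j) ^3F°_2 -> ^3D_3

(a) allowed
(b) allowed
(c) allowed
(d) allowed
(e) allowed
(f) forbidden (ΔS, ΔL, ΔJ fail)
(g) allowed
(h) allowed
(i) forbidden (parity, ΔJ fail)
(j) allowed
Total allowed: 8 of 10.

8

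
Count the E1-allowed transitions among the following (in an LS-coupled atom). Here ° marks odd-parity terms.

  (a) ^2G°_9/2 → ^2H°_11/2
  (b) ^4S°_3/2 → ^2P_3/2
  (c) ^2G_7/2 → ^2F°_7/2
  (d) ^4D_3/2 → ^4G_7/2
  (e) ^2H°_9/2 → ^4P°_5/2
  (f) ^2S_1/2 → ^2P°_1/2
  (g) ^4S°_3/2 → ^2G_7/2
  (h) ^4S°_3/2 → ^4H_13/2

(a) forbidden (parity fails)
(b) forbidden (ΔS fails)
(c) allowed
(d) forbidden (parity, ΔL, ΔJ fail)
(e) forbidden (parity, ΔS, ΔL, ΔJ fail)
(f) allowed
(g) forbidden (ΔS, ΔL, ΔJ fail)
(h) forbidden (ΔL, ΔJ fail)
Total allowed: 2 of 8.

2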